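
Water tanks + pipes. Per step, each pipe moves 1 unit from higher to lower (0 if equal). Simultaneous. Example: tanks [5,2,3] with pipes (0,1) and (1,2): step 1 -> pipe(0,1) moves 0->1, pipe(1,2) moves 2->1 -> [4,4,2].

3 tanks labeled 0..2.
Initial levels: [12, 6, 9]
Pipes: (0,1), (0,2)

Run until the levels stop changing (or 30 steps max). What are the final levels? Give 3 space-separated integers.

Step 1: flows [0->1,0->2] -> levels [10 7 10]
Step 2: flows [0->1,0=2] -> levels [9 8 10]
Step 3: flows [0->1,2->0] -> levels [9 9 9]
Step 4: flows [0=1,0=2] -> levels [9 9 9]
  -> stable (no change)

Answer: 9 9 9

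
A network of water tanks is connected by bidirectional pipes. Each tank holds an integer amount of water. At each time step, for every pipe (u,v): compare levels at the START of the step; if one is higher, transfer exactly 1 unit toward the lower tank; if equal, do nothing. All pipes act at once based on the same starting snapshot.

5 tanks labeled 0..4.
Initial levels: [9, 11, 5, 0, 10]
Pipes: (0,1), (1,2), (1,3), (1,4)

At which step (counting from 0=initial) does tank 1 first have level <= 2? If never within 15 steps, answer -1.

Answer: -1

Derivation:
Step 1: flows [1->0,1->2,1->3,1->4] -> levels [10 7 6 1 11]
Step 2: flows [0->1,1->2,1->3,4->1] -> levels [9 7 7 2 10]
Step 3: flows [0->1,1=2,1->3,4->1] -> levels [8 8 7 3 9]
Step 4: flows [0=1,1->2,1->3,4->1] -> levels [8 7 8 4 8]
Step 5: flows [0->1,2->1,1->3,4->1] -> levels [7 9 7 5 7]
Step 6: flows [1->0,1->2,1->3,1->4] -> levels [8 5 8 6 8]
Step 7: flows [0->1,2->1,3->1,4->1] -> levels [7 9 7 5 7]
  -> period-2 cycle (repeats step 5); tank 1 never drops to <=2
Tank 1 never reaches <=2 within 15 steps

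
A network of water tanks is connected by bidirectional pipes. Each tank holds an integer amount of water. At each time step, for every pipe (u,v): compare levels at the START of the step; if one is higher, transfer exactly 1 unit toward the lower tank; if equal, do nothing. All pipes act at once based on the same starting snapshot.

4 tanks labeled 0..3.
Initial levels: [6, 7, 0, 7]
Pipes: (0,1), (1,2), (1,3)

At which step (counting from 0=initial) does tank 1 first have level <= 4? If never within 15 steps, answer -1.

Step 1: flows [1->0,1->2,1=3] -> levels [7 5 1 7]
Step 2: flows [0->1,1->2,3->1] -> levels [6 6 2 6]
Step 3: flows [0=1,1->2,1=3] -> levels [6 5 3 6]
Step 4: flows [0->1,1->2,3->1] -> levels [5 6 4 5]
Step 5: flows [1->0,1->2,1->3] -> levels [6 3 5 6]
Tank 1 first reaches <=4 at step 5

Answer: 5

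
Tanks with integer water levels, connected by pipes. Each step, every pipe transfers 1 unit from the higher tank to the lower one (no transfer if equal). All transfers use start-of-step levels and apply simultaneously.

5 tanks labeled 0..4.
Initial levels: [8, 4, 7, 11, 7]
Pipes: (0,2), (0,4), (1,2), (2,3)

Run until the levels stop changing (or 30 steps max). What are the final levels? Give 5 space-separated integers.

Step 1: flows [0->2,0->4,2->1,3->2] -> levels [6 5 8 10 8]
Step 2: flows [2->0,4->0,2->1,3->2] -> levels [8 6 7 9 7]
Step 3: flows [0->2,0->4,2->1,3->2] -> levels [6 7 8 8 8]
Step 4: flows [2->0,4->0,2->1,2=3] -> levels [8 8 6 8 7]
Step 5: flows [0->2,0->4,1->2,3->2] -> levels [6 7 9 7 8]
Step 6: flows [2->0,4->0,2->1,2->3] -> levels [8 8 6 8 7]
  -> period-2 cycle: step 6 state = step 4 state; never stabilizes
  -> state at step 30: (30-4) mod 2 = 0, same as step 4 -> [8 8 6 8 7]

Answer: 8 8 6 8 7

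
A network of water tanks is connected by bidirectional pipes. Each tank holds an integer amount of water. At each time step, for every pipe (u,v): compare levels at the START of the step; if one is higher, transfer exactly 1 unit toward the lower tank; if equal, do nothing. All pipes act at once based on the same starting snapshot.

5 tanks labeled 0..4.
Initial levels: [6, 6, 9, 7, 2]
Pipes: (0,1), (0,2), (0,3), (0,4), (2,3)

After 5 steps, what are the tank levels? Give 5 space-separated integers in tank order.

Step 1: flows [0=1,2->0,3->0,0->4,2->3] -> levels [7 6 7 7 3]
Step 2: flows [0->1,0=2,0=3,0->4,2=3] -> levels [5 7 7 7 4]
Step 3: flows [1->0,2->0,3->0,0->4,2=3] -> levels [7 6 6 6 5]
Step 4: flows [0->1,0->2,0->3,0->4,2=3] -> levels [3 7 7 7 6]
Step 5: flows [1->0,2->0,3->0,4->0,2=3] -> levels [7 6 6 6 5]

Answer: 7 6 6 6 5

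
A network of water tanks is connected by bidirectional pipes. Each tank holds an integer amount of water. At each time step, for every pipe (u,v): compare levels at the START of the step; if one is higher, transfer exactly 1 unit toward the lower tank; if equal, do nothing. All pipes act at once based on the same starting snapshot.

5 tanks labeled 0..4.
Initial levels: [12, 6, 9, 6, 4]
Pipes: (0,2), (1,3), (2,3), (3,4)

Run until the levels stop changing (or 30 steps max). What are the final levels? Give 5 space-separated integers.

Answer: 8 7 9 6 7

Derivation:
Step 1: flows [0->2,1=3,2->3,3->4] -> levels [11 6 9 6 5]
Step 2: flows [0->2,1=3,2->3,3->4] -> levels [10 6 9 6 6]
Step 3: flows [0->2,1=3,2->3,3=4] -> levels [9 6 9 7 6]
Step 4: flows [0=2,3->1,2->3,3->4] -> levels [9 7 8 6 7]
Step 5: flows [0->2,1->3,2->3,4->3] -> levels [8 6 8 9 6]
Step 6: flows [0=2,3->1,3->2,3->4] -> levels [8 7 9 6 7]
Step 7: flows [2->0,1->3,2->3,4->3] -> levels [9 6 7 9 6]
Step 8: flows [0->2,3->1,3->2,3->4] -> levels [8 7 9 6 7]
  -> period-2 cycle: step 8 state = step 6 state; never stabilizes
  -> state at step 30: (30-6) mod 2 = 0, same as step 6 -> [8 7 9 6 7]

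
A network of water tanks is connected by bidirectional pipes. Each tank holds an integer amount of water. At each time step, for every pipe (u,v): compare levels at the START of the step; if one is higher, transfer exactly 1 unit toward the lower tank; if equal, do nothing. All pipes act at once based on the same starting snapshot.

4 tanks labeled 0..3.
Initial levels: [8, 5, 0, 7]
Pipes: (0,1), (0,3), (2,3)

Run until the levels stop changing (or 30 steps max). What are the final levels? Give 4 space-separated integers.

Answer: 6 5 5 4

Derivation:
Step 1: flows [0->1,0->3,3->2] -> levels [6 6 1 7]
Step 2: flows [0=1,3->0,3->2] -> levels [7 6 2 5]
Step 3: flows [0->1,0->3,3->2] -> levels [5 7 3 5]
Step 4: flows [1->0,0=3,3->2] -> levels [6 6 4 4]
Step 5: flows [0=1,0->3,2=3] -> levels [5 6 4 5]
Step 6: flows [1->0,0=3,3->2] -> levels [6 5 5 4]
Step 7: flows [0->1,0->3,2->3] -> levels [4 6 4 6]
Step 8: flows [1->0,3->0,3->2] -> levels [6 5 5 4]
  -> period-2 cycle: step 8 state = step 6 state; never stabilizes
  -> state at step 30: (30-6) mod 2 = 0, same as step 6 -> [6 5 5 4]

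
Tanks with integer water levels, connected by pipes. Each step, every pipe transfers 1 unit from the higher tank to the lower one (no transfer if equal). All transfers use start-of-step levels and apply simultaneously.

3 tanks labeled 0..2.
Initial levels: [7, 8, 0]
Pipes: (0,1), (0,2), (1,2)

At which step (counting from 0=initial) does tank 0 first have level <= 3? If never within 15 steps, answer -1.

Answer: -1

Derivation:
Step 1: flows [1->0,0->2,1->2] -> levels [7 6 2]
Step 2: flows [0->1,0->2,1->2] -> levels [5 6 4]
Step 3: flows [1->0,0->2,1->2] -> levels [5 4 6]
Step 4: flows [0->1,2->0,2->1] -> levels [5 6 4]
  -> period-2 cycle (repeats step 2); tank 0 never drops to <=3
Tank 0 never reaches <=3 within 15 steps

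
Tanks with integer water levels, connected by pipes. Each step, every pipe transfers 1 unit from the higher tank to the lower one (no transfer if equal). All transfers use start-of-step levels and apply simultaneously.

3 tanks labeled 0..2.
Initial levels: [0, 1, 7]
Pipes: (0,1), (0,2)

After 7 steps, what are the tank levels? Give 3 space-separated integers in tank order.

Answer: 2 3 3

Derivation:
Step 1: flows [1->0,2->0] -> levels [2 0 6]
Step 2: flows [0->1,2->0] -> levels [2 1 5]
Step 3: flows [0->1,2->0] -> levels [2 2 4]
Step 4: flows [0=1,2->0] -> levels [3 2 3]
Step 5: flows [0->1,0=2] -> levels [2 3 3]
Step 6: flows [1->0,2->0] -> levels [4 2 2]
Step 7: flows [0->1,0->2] -> levels [2 3 3]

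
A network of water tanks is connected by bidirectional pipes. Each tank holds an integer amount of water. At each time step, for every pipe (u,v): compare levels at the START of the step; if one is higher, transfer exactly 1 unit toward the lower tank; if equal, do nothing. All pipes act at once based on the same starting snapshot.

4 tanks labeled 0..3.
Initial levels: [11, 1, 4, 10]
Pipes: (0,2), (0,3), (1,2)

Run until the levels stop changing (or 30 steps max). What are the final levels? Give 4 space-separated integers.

Step 1: flows [0->2,0->3,2->1] -> levels [9 2 4 11]
Step 2: flows [0->2,3->0,2->1] -> levels [9 3 4 10]
Step 3: flows [0->2,3->0,2->1] -> levels [9 4 4 9]
Step 4: flows [0->2,0=3,1=2] -> levels [8 4 5 9]
Step 5: flows [0->2,3->0,2->1] -> levels [8 5 5 8]
Step 6: flows [0->2,0=3,1=2] -> levels [7 5 6 8]
Step 7: flows [0->2,3->0,2->1] -> levels [7 6 6 7]
Step 8: flows [0->2,0=3,1=2] -> levels [6 6 7 7]
Step 9: flows [2->0,3->0,2->1] -> levels [8 7 5 6]
Step 10: flows [0->2,0->3,1->2] -> levels [6 6 7 7]
  -> period-2 cycle: step 10 state = step 8 state; never stabilizes
  -> state at step 30: (30-8) mod 2 = 0, same as step 8 -> [6 6 7 7]

Answer: 6 6 7 7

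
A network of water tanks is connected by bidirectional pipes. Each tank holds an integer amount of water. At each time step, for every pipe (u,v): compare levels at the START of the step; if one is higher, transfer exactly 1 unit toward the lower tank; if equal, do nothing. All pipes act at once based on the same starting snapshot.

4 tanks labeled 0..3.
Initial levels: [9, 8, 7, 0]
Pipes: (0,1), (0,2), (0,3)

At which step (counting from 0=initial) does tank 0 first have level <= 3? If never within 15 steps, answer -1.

Answer: -1

Derivation:
Step 1: flows [0->1,0->2,0->3] -> levels [6 9 8 1]
Step 2: flows [1->0,2->0,0->3] -> levels [7 8 7 2]
Step 3: flows [1->0,0=2,0->3] -> levels [7 7 7 3]
Step 4: flows [0=1,0=2,0->3] -> levels [6 7 7 4]
Step 5: flows [1->0,2->0,0->3] -> levels [7 6 6 5]
Step 6: flows [0->1,0->2,0->3] -> levels [4 7 7 6]
Step 7: flows [1->0,2->0,3->0] -> levels [7 6 6 5]
  -> period-2 cycle (repeats step 5); tank 0 never drops to <=3
Tank 0 never reaches <=3 within 15 steps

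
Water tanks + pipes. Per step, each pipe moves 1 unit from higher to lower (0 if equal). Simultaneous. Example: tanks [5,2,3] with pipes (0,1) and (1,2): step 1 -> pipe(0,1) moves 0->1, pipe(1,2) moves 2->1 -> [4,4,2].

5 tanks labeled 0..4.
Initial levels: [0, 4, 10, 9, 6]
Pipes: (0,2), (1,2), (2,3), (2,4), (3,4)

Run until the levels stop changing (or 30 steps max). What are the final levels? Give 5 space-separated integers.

Answer: 5 7 3 7 7

Derivation:
Step 1: flows [2->0,2->1,2->3,2->4,3->4] -> levels [1 5 6 9 8]
Step 2: flows [2->0,2->1,3->2,4->2,3->4] -> levels [2 6 6 7 8]
Step 3: flows [2->0,1=2,3->2,4->2,4->3] -> levels [3 6 7 7 6]
Step 4: flows [2->0,2->1,2=3,2->4,3->4] -> levels [4 7 4 6 8]
Step 5: flows [0=2,1->2,3->2,4->2,4->3] -> levels [4 6 7 6 6]
Step 6: flows [2->0,2->1,2->3,2->4,3=4] -> levels [5 7 3 7 7]
Step 7: flows [0->2,1->2,3->2,4->2,3=4] -> levels [4 6 7 6 6]
  -> period-2 cycle: step 7 state = step 5 state; never stabilizes
  -> state at step 30: (30-5) mod 2 = 1, same as step 6 -> [5 7 3 7 7]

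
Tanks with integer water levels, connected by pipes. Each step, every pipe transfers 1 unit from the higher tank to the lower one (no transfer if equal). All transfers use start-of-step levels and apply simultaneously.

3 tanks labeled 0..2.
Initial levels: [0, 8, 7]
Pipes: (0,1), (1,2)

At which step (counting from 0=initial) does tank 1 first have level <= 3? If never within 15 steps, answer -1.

Step 1: flows [1->0,1->2] -> levels [1 6 8]
Step 2: flows [1->0,2->1] -> levels [2 6 7]
Step 3: flows [1->0,2->1] -> levels [3 6 6]
Step 4: flows [1->0,1=2] -> levels [4 5 6]
Step 5: flows [1->0,2->1] -> levels [5 5 5]
Step 6: flows [0=1,1=2] -> levels [5 5 5]
  -> stable; tank 1 stays at 5 > 3
Tank 1 never reaches <=3 within 15 steps

Answer: -1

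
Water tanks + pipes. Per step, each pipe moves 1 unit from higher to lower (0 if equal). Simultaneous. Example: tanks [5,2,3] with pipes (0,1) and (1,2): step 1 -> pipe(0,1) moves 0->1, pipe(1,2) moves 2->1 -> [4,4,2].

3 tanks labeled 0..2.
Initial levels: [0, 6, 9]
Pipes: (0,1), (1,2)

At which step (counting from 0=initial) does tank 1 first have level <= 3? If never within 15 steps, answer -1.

Step 1: flows [1->0,2->1] -> levels [1 6 8]
Step 2: flows [1->0,2->1] -> levels [2 6 7]
Step 3: flows [1->0,2->1] -> levels [3 6 6]
Step 4: flows [1->0,1=2] -> levels [4 5 6]
Step 5: flows [1->0,2->1] -> levels [5 5 5]
Step 6: flows [0=1,1=2] -> levels [5 5 5]
  -> stable; tank 1 stays at 5 > 3
Tank 1 never reaches <=3 within 15 steps

Answer: -1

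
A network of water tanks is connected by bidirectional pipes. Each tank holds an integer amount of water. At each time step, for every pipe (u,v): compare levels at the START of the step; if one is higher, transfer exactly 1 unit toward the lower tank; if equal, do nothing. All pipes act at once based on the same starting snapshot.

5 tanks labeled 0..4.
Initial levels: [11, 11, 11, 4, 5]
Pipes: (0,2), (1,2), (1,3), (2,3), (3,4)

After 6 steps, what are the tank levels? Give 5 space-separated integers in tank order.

Answer: 9 9 10 6 8

Derivation:
Step 1: flows [0=2,1=2,1->3,2->3,4->3] -> levels [11 10 10 7 4]
Step 2: flows [0->2,1=2,1->3,2->3,3->4] -> levels [10 9 10 8 5]
Step 3: flows [0=2,2->1,1->3,2->3,3->4] -> levels [10 9 8 9 6]
Step 4: flows [0->2,1->2,1=3,3->2,3->4] -> levels [9 8 11 7 7]
Step 5: flows [2->0,2->1,1->3,2->3,3=4] -> levels [10 8 8 9 7]
Step 6: flows [0->2,1=2,3->1,3->2,3->4] -> levels [9 9 10 6 8]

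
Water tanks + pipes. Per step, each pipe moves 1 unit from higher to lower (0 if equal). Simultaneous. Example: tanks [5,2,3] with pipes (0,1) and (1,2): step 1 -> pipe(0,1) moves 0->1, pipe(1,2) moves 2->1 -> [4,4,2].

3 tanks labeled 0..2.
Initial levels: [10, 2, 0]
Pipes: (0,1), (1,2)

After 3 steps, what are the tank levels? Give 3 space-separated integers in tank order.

Step 1: flows [0->1,1->2] -> levels [9 2 1]
Step 2: flows [0->1,1->2] -> levels [8 2 2]
Step 3: flows [0->1,1=2] -> levels [7 3 2]

Answer: 7 3 2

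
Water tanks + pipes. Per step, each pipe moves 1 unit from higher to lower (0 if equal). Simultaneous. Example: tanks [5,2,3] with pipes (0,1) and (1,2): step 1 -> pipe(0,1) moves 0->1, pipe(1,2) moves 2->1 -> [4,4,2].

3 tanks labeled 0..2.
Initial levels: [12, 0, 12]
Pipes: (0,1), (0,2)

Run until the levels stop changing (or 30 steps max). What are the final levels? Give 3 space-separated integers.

Answer: 8 8 8

Derivation:
Step 1: flows [0->1,0=2] -> levels [11 1 12]
Step 2: flows [0->1,2->0] -> levels [11 2 11]
Step 3: flows [0->1,0=2] -> levels [10 3 11]
Step 4: flows [0->1,2->0] -> levels [10 4 10]
Step 5: flows [0->1,0=2] -> levels [9 5 10]
Step 6: flows [0->1,2->0] -> levels [9 6 9]
Step 7: flows [0->1,0=2] -> levels [8 7 9]
Step 8: flows [0->1,2->0] -> levels [8 8 8]
Step 9: flows [0=1,0=2] -> levels [8 8 8]
  -> stable (no change)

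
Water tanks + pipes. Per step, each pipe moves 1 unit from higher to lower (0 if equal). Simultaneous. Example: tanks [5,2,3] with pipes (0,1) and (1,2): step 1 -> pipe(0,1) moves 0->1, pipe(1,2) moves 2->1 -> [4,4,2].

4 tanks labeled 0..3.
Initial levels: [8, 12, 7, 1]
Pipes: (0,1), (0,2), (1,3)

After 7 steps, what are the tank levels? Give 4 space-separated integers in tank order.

Step 1: flows [1->0,0->2,1->3] -> levels [8 10 8 2]
Step 2: flows [1->0,0=2,1->3] -> levels [9 8 8 3]
Step 3: flows [0->1,0->2,1->3] -> levels [7 8 9 4]
Step 4: flows [1->0,2->0,1->3] -> levels [9 6 8 5]
Step 5: flows [0->1,0->2,1->3] -> levels [7 6 9 6]
Step 6: flows [0->1,2->0,1=3] -> levels [7 7 8 6]
Step 7: flows [0=1,2->0,1->3] -> levels [8 6 7 7]

Answer: 8 6 7 7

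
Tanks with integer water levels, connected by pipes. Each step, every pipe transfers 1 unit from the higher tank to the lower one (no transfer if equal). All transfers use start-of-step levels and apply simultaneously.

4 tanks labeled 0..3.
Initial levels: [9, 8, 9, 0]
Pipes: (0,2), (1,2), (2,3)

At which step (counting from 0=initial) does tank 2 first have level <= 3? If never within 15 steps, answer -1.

Answer: -1

Derivation:
Step 1: flows [0=2,2->1,2->3] -> levels [9 9 7 1]
Step 2: flows [0->2,1->2,2->3] -> levels [8 8 8 2]
Step 3: flows [0=2,1=2,2->3] -> levels [8 8 7 3]
Step 4: flows [0->2,1->2,2->3] -> levels [7 7 8 4]
Step 5: flows [2->0,2->1,2->3] -> levels [8 8 5 5]
Step 6: flows [0->2,1->2,2=3] -> levels [7 7 7 5]
Step 7: flows [0=2,1=2,2->3] -> levels [7 7 6 6]
Step 8: flows [0->2,1->2,2=3] -> levels [6 6 8 6]
Step 9: flows [2->0,2->1,2->3] -> levels [7 7 5 7]
Step 10: flows [0->2,1->2,3->2] -> levels [6 6 8 6]
  -> period-2 cycle (repeats step 8); tank 2 never drops to <=3
Tank 2 never reaches <=3 within 15 steps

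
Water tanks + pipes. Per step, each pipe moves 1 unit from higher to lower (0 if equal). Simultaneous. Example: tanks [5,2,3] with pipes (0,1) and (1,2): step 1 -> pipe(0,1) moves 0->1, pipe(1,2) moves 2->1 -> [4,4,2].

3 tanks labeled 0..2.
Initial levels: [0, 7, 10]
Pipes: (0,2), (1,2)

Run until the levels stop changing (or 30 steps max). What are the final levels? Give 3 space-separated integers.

Step 1: flows [2->0,2->1] -> levels [1 8 8]
Step 2: flows [2->0,1=2] -> levels [2 8 7]
Step 3: flows [2->0,1->2] -> levels [3 7 7]
Step 4: flows [2->0,1=2] -> levels [4 7 6]
Step 5: flows [2->0,1->2] -> levels [5 6 6]
Step 6: flows [2->0,1=2] -> levels [6 6 5]
Step 7: flows [0->2,1->2] -> levels [5 5 7]
Step 8: flows [2->0,2->1] -> levels [6 6 5]
  -> period-2 cycle: step 8 state = step 6 state; never stabilizes
  -> state at step 30: (30-6) mod 2 = 0, same as step 6 -> [6 6 5]

Answer: 6 6 5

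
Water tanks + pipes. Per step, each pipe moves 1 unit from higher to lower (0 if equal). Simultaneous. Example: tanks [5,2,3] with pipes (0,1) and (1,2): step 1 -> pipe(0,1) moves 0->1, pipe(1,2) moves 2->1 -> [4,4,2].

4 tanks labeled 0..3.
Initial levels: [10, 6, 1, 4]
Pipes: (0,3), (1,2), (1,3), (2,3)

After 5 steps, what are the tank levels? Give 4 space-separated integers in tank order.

Step 1: flows [0->3,1->2,1->3,3->2] -> levels [9 4 3 5]
Step 2: flows [0->3,1->2,3->1,3->2] -> levels [8 4 5 4]
Step 3: flows [0->3,2->1,1=3,2->3] -> levels [7 5 3 6]
Step 4: flows [0->3,1->2,3->1,3->2] -> levels [6 5 5 5]
Step 5: flows [0->3,1=2,1=3,2=3] -> levels [5 5 5 6]

Answer: 5 5 5 6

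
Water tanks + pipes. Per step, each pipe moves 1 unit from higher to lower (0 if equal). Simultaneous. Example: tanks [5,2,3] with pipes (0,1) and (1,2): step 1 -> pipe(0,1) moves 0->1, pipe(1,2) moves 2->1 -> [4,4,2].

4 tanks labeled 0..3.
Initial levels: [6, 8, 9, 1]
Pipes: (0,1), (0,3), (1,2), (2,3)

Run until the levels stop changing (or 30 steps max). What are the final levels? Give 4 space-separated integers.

Answer: 7 5 7 5

Derivation:
Step 1: flows [1->0,0->3,2->1,2->3] -> levels [6 8 7 3]
Step 2: flows [1->0,0->3,1->2,2->3] -> levels [6 6 7 5]
Step 3: flows [0=1,0->3,2->1,2->3] -> levels [5 7 5 7]
Step 4: flows [1->0,3->0,1->2,3->2] -> levels [7 5 7 5]
Step 5: flows [0->1,0->3,2->1,2->3] -> levels [5 7 5 7]
  -> period-2 cycle: step 5 state = step 3 state; never stabilizes
  -> state at step 30: (30-3) mod 2 = 1, same as step 4 -> [7 5 7 5]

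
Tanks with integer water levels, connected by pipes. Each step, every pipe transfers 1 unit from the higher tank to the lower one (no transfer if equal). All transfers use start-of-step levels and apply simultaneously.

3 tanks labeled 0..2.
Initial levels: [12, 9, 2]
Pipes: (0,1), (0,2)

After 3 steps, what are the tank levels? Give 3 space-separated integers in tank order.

Answer: 9 9 5

Derivation:
Step 1: flows [0->1,0->2] -> levels [10 10 3]
Step 2: flows [0=1,0->2] -> levels [9 10 4]
Step 3: flows [1->0,0->2] -> levels [9 9 5]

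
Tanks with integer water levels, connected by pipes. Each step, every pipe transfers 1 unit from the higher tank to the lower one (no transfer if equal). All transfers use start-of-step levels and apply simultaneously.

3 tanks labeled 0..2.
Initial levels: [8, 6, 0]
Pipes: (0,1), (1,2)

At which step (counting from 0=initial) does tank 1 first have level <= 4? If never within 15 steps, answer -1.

Answer: 5

Derivation:
Step 1: flows [0->1,1->2] -> levels [7 6 1]
Step 2: flows [0->1,1->2] -> levels [6 6 2]
Step 3: flows [0=1,1->2] -> levels [6 5 3]
Step 4: flows [0->1,1->2] -> levels [5 5 4]
Step 5: flows [0=1,1->2] -> levels [5 4 5]
Tank 1 first reaches <=4 at step 5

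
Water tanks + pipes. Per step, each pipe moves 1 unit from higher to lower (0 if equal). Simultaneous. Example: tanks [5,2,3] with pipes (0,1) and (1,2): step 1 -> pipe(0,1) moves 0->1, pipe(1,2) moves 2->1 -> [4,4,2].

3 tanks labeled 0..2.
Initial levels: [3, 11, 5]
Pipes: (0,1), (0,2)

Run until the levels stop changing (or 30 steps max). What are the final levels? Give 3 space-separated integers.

Answer: 5 7 7

Derivation:
Step 1: flows [1->0,2->0] -> levels [5 10 4]
Step 2: flows [1->0,0->2] -> levels [5 9 5]
Step 3: flows [1->0,0=2] -> levels [6 8 5]
Step 4: flows [1->0,0->2] -> levels [6 7 6]
Step 5: flows [1->0,0=2] -> levels [7 6 6]
Step 6: flows [0->1,0->2] -> levels [5 7 7]
Step 7: flows [1->0,2->0] -> levels [7 6 6]
  -> period-2 cycle: step 7 state = step 5 state; never stabilizes
  -> state at step 30: (30-5) mod 2 = 1, same as step 6 -> [5 7 7]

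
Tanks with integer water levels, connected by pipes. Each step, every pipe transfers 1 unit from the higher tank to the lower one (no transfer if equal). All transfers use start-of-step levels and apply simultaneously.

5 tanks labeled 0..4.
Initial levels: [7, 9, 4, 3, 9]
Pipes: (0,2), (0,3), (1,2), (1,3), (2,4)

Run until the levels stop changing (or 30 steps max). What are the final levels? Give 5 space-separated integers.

Answer: 5 5 8 8 6

Derivation:
Step 1: flows [0->2,0->3,1->2,1->3,4->2] -> levels [5 7 7 5 8]
Step 2: flows [2->0,0=3,1=2,1->3,4->2] -> levels [6 6 7 6 7]
Step 3: flows [2->0,0=3,2->1,1=3,2=4] -> levels [7 7 5 6 7]
Step 4: flows [0->2,0->3,1->2,1->3,4->2] -> levels [5 5 8 8 6]
Step 5: flows [2->0,3->0,2->1,3->1,2->4] -> levels [7 7 5 6 7]
  -> period-2 cycle: step 5 state = step 3 state; never stabilizes
  -> state at step 30: (30-3) mod 2 = 1, same as step 4 -> [5 5 8 8 6]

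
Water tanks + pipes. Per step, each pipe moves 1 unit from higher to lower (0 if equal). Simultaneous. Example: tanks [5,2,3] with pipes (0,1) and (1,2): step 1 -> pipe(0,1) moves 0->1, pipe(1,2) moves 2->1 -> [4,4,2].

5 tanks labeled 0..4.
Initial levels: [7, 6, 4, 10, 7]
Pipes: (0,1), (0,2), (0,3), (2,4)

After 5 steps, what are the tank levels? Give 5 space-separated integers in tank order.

Answer: 6 7 7 8 6

Derivation:
Step 1: flows [0->1,0->2,3->0,4->2] -> levels [6 7 6 9 6]
Step 2: flows [1->0,0=2,3->0,2=4] -> levels [8 6 6 8 6]
Step 3: flows [0->1,0->2,0=3,2=4] -> levels [6 7 7 8 6]
Step 4: flows [1->0,2->0,3->0,2->4] -> levels [9 6 5 7 7]
Step 5: flows [0->1,0->2,0->3,4->2] -> levels [6 7 7 8 6]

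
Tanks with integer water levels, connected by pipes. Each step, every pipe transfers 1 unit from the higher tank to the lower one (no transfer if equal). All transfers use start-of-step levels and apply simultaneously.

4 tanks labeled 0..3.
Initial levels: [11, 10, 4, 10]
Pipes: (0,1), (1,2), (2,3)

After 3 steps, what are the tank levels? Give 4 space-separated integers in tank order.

Answer: 9 9 9 8

Derivation:
Step 1: flows [0->1,1->2,3->2] -> levels [10 10 6 9]
Step 2: flows [0=1,1->2,3->2] -> levels [10 9 8 8]
Step 3: flows [0->1,1->2,2=3] -> levels [9 9 9 8]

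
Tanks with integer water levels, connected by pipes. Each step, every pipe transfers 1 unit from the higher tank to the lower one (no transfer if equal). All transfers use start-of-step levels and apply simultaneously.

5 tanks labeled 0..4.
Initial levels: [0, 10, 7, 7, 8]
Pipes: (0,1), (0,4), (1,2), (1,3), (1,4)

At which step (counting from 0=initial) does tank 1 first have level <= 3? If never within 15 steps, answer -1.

Answer: -1

Derivation:
Step 1: flows [1->0,4->0,1->2,1->3,1->4] -> levels [2 6 8 8 8]
Step 2: flows [1->0,4->0,2->1,3->1,4->1] -> levels [4 8 7 7 6]
Step 3: flows [1->0,4->0,1->2,1->3,1->4] -> levels [6 4 8 8 6]
Step 4: flows [0->1,0=4,2->1,3->1,4->1] -> levels [5 8 7 7 5]
Step 5: flows [1->0,0=4,1->2,1->3,1->4] -> levels [6 4 8 8 6]
  -> period-2 cycle (repeats step 3); tank 1 never drops to <=3
Tank 1 never reaches <=3 within 15 steps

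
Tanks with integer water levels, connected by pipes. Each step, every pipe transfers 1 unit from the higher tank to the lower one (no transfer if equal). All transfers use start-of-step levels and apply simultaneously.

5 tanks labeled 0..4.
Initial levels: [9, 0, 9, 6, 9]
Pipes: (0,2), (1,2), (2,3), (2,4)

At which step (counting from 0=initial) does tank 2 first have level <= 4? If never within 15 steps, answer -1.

Answer: 5

Derivation:
Step 1: flows [0=2,2->1,2->3,2=4] -> levels [9 1 7 7 9]
Step 2: flows [0->2,2->1,2=3,4->2] -> levels [8 2 8 7 8]
Step 3: flows [0=2,2->1,2->3,2=4] -> levels [8 3 6 8 8]
Step 4: flows [0->2,2->1,3->2,4->2] -> levels [7 4 8 7 7]
Step 5: flows [2->0,2->1,2->3,2->4] -> levels [8 5 4 8 8]
Tank 2 first reaches <=4 at step 5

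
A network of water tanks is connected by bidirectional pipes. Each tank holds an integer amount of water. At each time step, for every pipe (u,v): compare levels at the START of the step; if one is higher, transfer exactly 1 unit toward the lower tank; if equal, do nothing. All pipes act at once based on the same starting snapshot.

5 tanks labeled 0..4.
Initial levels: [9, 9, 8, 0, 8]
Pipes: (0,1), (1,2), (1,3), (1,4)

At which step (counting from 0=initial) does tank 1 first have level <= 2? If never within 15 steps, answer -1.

Step 1: flows [0=1,1->2,1->3,1->4] -> levels [9 6 9 1 9]
Step 2: flows [0->1,2->1,1->3,4->1] -> levels [8 8 8 2 8]
Step 3: flows [0=1,1=2,1->3,1=4] -> levels [8 7 8 3 8]
Step 4: flows [0->1,2->1,1->3,4->1] -> levels [7 9 7 4 7]
Step 5: flows [1->0,1->2,1->3,1->4] -> levels [8 5 8 5 8]
Step 6: flows [0->1,2->1,1=3,4->1] -> levels [7 8 7 5 7]
Step 7: flows [1->0,1->2,1->3,1->4] -> levels [8 4 8 6 8]
Step 8: flows [0->1,2->1,3->1,4->1] -> levels [7 8 7 5 7]
  -> period-2 cycle (repeats step 6); tank 1 never drops to <=2
Tank 1 never reaches <=2 within 15 steps

Answer: -1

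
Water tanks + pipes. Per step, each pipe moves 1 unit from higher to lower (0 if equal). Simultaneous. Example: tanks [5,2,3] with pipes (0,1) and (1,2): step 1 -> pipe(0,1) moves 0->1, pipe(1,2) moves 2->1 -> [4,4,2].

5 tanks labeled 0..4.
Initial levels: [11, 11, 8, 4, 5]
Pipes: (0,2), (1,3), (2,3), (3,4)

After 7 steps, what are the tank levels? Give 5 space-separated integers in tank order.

Answer: 8 8 9 6 8

Derivation:
Step 1: flows [0->2,1->3,2->3,4->3] -> levels [10 10 8 7 4]
Step 2: flows [0->2,1->3,2->3,3->4] -> levels [9 9 8 8 5]
Step 3: flows [0->2,1->3,2=3,3->4] -> levels [8 8 9 8 6]
Step 4: flows [2->0,1=3,2->3,3->4] -> levels [9 8 7 8 7]
Step 5: flows [0->2,1=3,3->2,3->4] -> levels [8 8 9 6 8]
Step 6: flows [2->0,1->3,2->3,4->3] -> levels [9 7 7 9 7]
Step 7: flows [0->2,3->1,3->2,3->4] -> levels [8 8 9 6 8]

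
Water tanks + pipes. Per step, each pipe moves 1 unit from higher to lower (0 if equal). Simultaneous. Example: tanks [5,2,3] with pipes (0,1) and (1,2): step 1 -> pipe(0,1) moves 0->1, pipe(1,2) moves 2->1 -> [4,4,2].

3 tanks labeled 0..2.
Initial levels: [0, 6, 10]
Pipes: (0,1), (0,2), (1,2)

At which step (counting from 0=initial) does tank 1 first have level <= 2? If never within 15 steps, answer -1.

Step 1: flows [1->0,2->0,2->1] -> levels [2 6 8]
Step 2: flows [1->0,2->0,2->1] -> levels [4 6 6]
Step 3: flows [1->0,2->0,1=2] -> levels [6 5 5]
Step 4: flows [0->1,0->2,1=2] -> levels [4 6 6]
  -> period-2 cycle (repeats step 2); tank 1 never drops to <=2
Tank 1 never reaches <=2 within 15 steps

Answer: -1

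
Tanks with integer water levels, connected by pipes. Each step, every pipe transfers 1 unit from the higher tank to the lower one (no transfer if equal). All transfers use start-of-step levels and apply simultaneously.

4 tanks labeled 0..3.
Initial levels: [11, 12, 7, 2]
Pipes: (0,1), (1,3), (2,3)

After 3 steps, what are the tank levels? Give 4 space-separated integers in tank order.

Answer: 10 10 6 6

Derivation:
Step 1: flows [1->0,1->3,2->3] -> levels [12 10 6 4]
Step 2: flows [0->1,1->3,2->3] -> levels [11 10 5 6]
Step 3: flows [0->1,1->3,3->2] -> levels [10 10 6 6]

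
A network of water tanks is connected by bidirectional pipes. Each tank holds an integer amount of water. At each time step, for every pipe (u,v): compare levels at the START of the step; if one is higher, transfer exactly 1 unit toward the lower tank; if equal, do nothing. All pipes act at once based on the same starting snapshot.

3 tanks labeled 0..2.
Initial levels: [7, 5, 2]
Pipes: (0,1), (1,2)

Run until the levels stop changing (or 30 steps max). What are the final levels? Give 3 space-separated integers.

Step 1: flows [0->1,1->2] -> levels [6 5 3]
Step 2: flows [0->1,1->2] -> levels [5 5 4]
Step 3: flows [0=1,1->2] -> levels [5 4 5]
Step 4: flows [0->1,2->1] -> levels [4 6 4]
Step 5: flows [1->0,1->2] -> levels [5 4 5]
  -> period-2 cycle: step 5 state = step 3 state; never stabilizes
  -> state at step 30: (30-3) mod 2 = 1, same as step 4 -> [4 6 4]

Answer: 4 6 4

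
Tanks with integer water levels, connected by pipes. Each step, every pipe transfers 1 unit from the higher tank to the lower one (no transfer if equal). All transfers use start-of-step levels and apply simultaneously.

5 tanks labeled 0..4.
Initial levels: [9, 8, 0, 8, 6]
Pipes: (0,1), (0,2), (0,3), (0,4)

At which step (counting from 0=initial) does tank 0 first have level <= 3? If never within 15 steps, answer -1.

Step 1: flows [0->1,0->2,0->3,0->4] -> levels [5 9 1 9 7]
Step 2: flows [1->0,0->2,3->0,4->0] -> levels [7 8 2 8 6]
Step 3: flows [1->0,0->2,3->0,0->4] -> levels [7 7 3 7 7]
Step 4: flows [0=1,0->2,0=3,0=4] -> levels [6 7 4 7 7]
Step 5: flows [1->0,0->2,3->0,4->0] -> levels [8 6 5 6 6]
Step 6: flows [0->1,0->2,0->3,0->4] -> levels [4 7 6 7 7]
Step 7: flows [1->0,2->0,3->0,4->0] -> levels [8 6 5 6 6]
  -> period-2 cycle (repeats step 5); tank 0 never drops to <=3
Tank 0 never reaches <=3 within 15 steps

Answer: -1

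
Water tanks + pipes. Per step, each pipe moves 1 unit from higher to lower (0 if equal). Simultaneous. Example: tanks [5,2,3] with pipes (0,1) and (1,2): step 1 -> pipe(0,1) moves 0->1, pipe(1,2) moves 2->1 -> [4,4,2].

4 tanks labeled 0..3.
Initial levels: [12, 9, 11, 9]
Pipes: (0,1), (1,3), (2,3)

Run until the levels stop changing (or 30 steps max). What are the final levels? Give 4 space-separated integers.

Answer: 10 11 11 9

Derivation:
Step 1: flows [0->1,1=3,2->3] -> levels [11 10 10 10]
Step 2: flows [0->1,1=3,2=3] -> levels [10 11 10 10]
Step 3: flows [1->0,1->3,2=3] -> levels [11 9 10 11]
Step 4: flows [0->1,3->1,3->2] -> levels [10 11 11 9]
Step 5: flows [1->0,1->3,2->3] -> levels [11 9 10 11]
  -> period-2 cycle: step 5 state = step 3 state; never stabilizes
  -> state at step 30: (30-3) mod 2 = 1, same as step 4 -> [10 11 11 9]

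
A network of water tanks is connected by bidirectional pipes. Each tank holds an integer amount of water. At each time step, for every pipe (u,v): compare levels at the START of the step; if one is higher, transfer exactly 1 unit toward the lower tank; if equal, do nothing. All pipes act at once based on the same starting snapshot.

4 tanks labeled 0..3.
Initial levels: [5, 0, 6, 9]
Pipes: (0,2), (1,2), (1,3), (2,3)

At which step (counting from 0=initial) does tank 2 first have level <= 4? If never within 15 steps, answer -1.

Step 1: flows [2->0,2->1,3->1,3->2] -> levels [6 2 5 7]
Step 2: flows [0->2,2->1,3->1,3->2] -> levels [5 4 6 5]
Step 3: flows [2->0,2->1,3->1,2->3] -> levels [6 6 3 5]
Tank 2 first reaches <=4 at step 3

Answer: 3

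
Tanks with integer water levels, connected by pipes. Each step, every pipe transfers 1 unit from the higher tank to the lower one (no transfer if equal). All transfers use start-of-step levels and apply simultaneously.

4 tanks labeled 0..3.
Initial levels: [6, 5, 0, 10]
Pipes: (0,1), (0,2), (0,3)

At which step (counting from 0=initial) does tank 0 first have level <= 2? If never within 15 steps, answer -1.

Step 1: flows [0->1,0->2,3->0] -> levels [5 6 1 9]
Step 2: flows [1->0,0->2,3->0] -> levels [6 5 2 8]
Step 3: flows [0->1,0->2,3->0] -> levels [5 6 3 7]
Step 4: flows [1->0,0->2,3->0] -> levels [6 5 4 6]
Step 5: flows [0->1,0->2,0=3] -> levels [4 6 5 6]
Step 6: flows [1->0,2->0,3->0] -> levels [7 5 4 5]
Step 7: flows [0->1,0->2,0->3] -> levels [4 6 5 6]
  -> period-2 cycle (repeats step 5); tank 0 never drops to <=2
Tank 0 never reaches <=2 within 15 steps

Answer: -1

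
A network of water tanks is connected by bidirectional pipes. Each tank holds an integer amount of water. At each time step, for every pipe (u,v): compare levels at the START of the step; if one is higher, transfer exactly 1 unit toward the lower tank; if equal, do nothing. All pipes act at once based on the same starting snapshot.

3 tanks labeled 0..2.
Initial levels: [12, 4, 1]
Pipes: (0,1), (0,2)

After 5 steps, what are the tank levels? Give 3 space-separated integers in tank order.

Answer: 5 6 6

Derivation:
Step 1: flows [0->1,0->2] -> levels [10 5 2]
Step 2: flows [0->1,0->2] -> levels [8 6 3]
Step 3: flows [0->1,0->2] -> levels [6 7 4]
Step 4: flows [1->0,0->2] -> levels [6 6 5]
Step 5: flows [0=1,0->2] -> levels [5 6 6]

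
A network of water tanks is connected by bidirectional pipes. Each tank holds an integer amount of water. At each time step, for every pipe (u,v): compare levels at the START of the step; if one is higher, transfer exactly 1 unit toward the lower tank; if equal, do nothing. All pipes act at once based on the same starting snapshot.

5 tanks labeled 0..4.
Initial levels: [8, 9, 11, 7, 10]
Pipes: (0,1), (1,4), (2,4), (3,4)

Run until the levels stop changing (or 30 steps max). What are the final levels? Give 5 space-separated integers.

Step 1: flows [1->0,4->1,2->4,4->3] -> levels [9 9 10 8 9]
Step 2: flows [0=1,1=4,2->4,4->3] -> levels [9 9 9 9 9]
Step 3: flows [0=1,1=4,2=4,3=4] -> levels [9 9 9 9 9]
  -> stable (no change)

Answer: 9 9 9 9 9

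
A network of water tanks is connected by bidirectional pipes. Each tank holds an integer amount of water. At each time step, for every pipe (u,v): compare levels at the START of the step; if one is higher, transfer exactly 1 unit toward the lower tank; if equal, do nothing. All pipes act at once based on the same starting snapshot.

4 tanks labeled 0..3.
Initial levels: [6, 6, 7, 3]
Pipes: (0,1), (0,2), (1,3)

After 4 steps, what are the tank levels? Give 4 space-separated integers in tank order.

Answer: 5 6 6 5

Derivation:
Step 1: flows [0=1,2->0,1->3] -> levels [7 5 6 4]
Step 2: flows [0->1,0->2,1->3] -> levels [5 5 7 5]
Step 3: flows [0=1,2->0,1=3] -> levels [6 5 6 5]
Step 4: flows [0->1,0=2,1=3] -> levels [5 6 6 5]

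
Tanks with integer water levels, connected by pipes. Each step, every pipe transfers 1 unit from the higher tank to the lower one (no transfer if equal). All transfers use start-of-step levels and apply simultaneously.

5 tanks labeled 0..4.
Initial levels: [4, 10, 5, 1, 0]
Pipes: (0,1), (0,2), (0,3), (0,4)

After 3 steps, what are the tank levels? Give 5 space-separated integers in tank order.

Step 1: flows [1->0,2->0,0->3,0->4] -> levels [4 9 4 2 1]
Step 2: flows [1->0,0=2,0->3,0->4] -> levels [3 8 4 3 2]
Step 3: flows [1->0,2->0,0=3,0->4] -> levels [4 7 3 3 3]

Answer: 4 7 3 3 3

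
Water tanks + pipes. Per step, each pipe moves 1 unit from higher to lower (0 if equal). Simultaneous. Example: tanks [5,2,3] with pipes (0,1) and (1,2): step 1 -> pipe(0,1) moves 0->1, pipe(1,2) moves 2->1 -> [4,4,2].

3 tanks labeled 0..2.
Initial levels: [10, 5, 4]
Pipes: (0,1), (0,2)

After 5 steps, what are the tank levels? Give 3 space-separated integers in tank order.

Answer: 7 6 6

Derivation:
Step 1: flows [0->1,0->2] -> levels [8 6 5]
Step 2: flows [0->1,0->2] -> levels [6 7 6]
Step 3: flows [1->0,0=2] -> levels [7 6 6]
Step 4: flows [0->1,0->2] -> levels [5 7 7]
Step 5: flows [1->0,2->0] -> levels [7 6 6]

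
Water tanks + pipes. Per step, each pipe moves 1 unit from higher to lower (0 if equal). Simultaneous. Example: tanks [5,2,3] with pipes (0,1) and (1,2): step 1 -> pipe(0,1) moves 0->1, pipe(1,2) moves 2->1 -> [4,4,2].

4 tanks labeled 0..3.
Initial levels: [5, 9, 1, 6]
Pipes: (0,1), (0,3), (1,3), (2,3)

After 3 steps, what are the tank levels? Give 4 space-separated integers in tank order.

Step 1: flows [1->0,3->0,1->3,3->2] -> levels [7 7 2 5]
Step 2: flows [0=1,0->3,1->3,3->2] -> levels [6 6 3 6]
Step 3: flows [0=1,0=3,1=3,3->2] -> levels [6 6 4 5]

Answer: 6 6 4 5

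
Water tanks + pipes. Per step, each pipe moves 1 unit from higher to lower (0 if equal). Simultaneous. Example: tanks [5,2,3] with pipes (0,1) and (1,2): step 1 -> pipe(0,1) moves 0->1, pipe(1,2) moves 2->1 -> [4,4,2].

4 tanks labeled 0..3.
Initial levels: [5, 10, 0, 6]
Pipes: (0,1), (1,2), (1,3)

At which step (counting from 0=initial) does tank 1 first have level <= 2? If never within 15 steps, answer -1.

Step 1: flows [1->0,1->2,1->3] -> levels [6 7 1 7]
Step 2: flows [1->0,1->2,1=3] -> levels [7 5 2 7]
Step 3: flows [0->1,1->2,3->1] -> levels [6 6 3 6]
Step 4: flows [0=1,1->2,1=3] -> levels [6 5 4 6]
Step 5: flows [0->1,1->2,3->1] -> levels [5 6 5 5]
Step 6: flows [1->0,1->2,1->3] -> levels [6 3 6 6]
Step 7: flows [0->1,2->1,3->1] -> levels [5 6 5 5]
  -> period-2 cycle (repeats step 5); tank 1 never drops to <=2
Tank 1 never reaches <=2 within 15 steps

Answer: -1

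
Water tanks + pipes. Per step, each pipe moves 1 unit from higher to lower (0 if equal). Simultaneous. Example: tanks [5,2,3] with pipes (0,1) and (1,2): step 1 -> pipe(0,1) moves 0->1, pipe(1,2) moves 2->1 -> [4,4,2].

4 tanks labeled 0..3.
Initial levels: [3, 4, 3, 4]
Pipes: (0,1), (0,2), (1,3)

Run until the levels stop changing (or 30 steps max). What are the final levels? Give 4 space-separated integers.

Answer: 2 5 4 3

Derivation:
Step 1: flows [1->0,0=2,1=3] -> levels [4 3 3 4]
Step 2: flows [0->1,0->2,3->1] -> levels [2 5 4 3]
Step 3: flows [1->0,2->0,1->3] -> levels [4 3 3 4]
  -> period-2 cycle: step 3 state = step 1 state; never stabilizes
  -> state at step 30: (30-1) mod 2 = 1, same as step 2 -> [2 5 4 3]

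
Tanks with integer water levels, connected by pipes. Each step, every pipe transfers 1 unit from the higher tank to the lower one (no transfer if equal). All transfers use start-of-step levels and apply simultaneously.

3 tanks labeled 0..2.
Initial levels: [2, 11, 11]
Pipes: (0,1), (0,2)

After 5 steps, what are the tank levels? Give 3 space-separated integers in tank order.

Step 1: flows [1->0,2->0] -> levels [4 10 10]
Step 2: flows [1->0,2->0] -> levels [6 9 9]
Step 3: flows [1->0,2->0] -> levels [8 8 8]
Step 4: flows [0=1,0=2] -> levels [8 8 8]
  -> stable; steps 5..5 unchanged -> [8 8 8]

Answer: 8 8 8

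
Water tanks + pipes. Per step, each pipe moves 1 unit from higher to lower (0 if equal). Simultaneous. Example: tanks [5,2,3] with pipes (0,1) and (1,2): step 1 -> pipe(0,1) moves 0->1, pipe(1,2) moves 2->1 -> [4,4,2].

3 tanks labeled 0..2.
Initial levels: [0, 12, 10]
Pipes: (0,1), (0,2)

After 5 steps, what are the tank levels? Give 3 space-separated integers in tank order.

Step 1: flows [1->0,2->0] -> levels [2 11 9]
Step 2: flows [1->0,2->0] -> levels [4 10 8]
Step 3: flows [1->0,2->0] -> levels [6 9 7]
Step 4: flows [1->0,2->0] -> levels [8 8 6]
Step 5: flows [0=1,0->2] -> levels [7 8 7]

Answer: 7 8 7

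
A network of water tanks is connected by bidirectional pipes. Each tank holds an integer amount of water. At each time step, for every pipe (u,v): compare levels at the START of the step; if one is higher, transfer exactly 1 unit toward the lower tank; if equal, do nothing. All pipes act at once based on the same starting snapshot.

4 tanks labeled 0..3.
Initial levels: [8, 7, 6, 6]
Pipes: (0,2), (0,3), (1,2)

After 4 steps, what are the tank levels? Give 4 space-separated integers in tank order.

Step 1: flows [0->2,0->3,1->2] -> levels [6 6 8 7]
Step 2: flows [2->0,3->0,2->1] -> levels [8 7 6 6]
  -> period-2 cycle: step 2 state = step 0 state
  -> state at step 4: (4-0) mod 2 = 0, same as step 0 -> [8 7 6 6]

Answer: 8 7 6 6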